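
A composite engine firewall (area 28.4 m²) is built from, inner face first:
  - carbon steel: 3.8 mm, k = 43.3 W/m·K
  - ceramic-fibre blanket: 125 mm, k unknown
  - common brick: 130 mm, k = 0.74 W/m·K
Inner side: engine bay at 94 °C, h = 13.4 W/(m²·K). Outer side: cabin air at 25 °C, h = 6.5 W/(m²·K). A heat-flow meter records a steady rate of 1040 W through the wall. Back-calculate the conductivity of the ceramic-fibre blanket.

Using the resistance-network approach (series):
R_inner film = 1/(h_i·A) = 1/(13.4×28.4) = 0.002628 K/W
R_carbon steel = L/(kA) = 0.0038/(43.3×28.4) = 3.09×10^-6 K/W
R_common brick = L/(kA) = 0.13/(0.74×28.4) = 0.006186 K/W
R_outer film = 1/(h_o·A) = 1/(6.5×28.4) = 0.005417 K/W
Sum of known resistances R_other = 0.01423 K/W
Total R = ΔT/Q = 69/1040 = 0.06635 K/W
R_ceramic-fibre blanket = R_total − R_other = 0.05211 K/W
k = L/(R·A) = 0.125/(0.05211×28.4)

k ≈ 0.0845 W/(m·K)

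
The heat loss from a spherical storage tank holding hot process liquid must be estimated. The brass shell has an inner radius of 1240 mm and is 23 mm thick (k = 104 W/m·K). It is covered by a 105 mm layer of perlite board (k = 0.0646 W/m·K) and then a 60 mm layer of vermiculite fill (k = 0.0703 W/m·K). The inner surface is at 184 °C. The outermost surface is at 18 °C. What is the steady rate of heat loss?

Each spherical layer contributes R = (1/r_i − 1/r_o)/(4πk):
R_brass shell = (1/1.24 − 1/1.263)/(4π×104) = 1.124×10^-5 K/W
R_perlite board = (1/1.263 − 1/1.368)/(4π×0.0646) = 0.07486 K/W
R_vermiculite fill = (1/1.368 − 1/1.428)/(4π×0.0703) = 0.03477 K/W
R_total = 0.1096 K/W
Q = ΔT/R_total = 166/0.1096

Q ≈ 1510 W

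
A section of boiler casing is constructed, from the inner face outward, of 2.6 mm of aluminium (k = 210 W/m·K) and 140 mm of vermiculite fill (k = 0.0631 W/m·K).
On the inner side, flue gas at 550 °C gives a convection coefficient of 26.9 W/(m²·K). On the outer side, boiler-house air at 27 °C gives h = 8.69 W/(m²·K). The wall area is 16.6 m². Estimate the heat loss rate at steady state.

Q ≈ 3660 W

Thermal resistances in series:
R_inner film = 1/(h_i·A) = 1/(26.9×16.6) = 0.002239 K/W
R_aluminium = L/(kA) = 0.0026/(210×16.6) = 7.458×10^-7 K/W
R_vermiculite fill = L/(kA) = 0.14/(0.0631×16.6) = 0.1337 K/W
R_outer film = 1/(h_o·A) = 1/(8.69×16.6) = 0.006932 K/W
R_total = 0.1428 K/W
Q = ΔT / R_total = 523 / 0.1428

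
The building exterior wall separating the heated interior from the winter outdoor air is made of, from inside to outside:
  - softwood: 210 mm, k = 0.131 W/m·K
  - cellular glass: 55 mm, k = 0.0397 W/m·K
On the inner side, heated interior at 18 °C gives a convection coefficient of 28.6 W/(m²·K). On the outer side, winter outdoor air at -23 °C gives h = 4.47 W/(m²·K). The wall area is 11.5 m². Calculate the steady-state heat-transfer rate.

Treating each layer as a thermal resistance in series:
R_inner film = 1/(h_i·A) = 1/(28.6×11.5) = 0.00304 K/W
R_softwood = L/(kA) = 0.21/(0.131×11.5) = 0.1394 K/W
R_cellular glass = L/(kA) = 0.055/(0.0397×11.5) = 0.1205 K/W
R_outer film = 1/(h_o·A) = 1/(4.47×11.5) = 0.01945 K/W
R_total = 0.2824 K/W
Q = ΔT / R_total = 41 / 0.2824

Q ≈ 145 W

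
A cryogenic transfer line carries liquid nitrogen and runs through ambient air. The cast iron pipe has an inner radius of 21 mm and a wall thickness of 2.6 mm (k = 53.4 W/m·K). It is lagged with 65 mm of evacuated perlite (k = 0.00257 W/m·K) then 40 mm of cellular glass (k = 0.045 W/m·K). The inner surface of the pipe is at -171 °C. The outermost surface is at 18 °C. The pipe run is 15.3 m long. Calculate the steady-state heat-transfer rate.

Treating each annulus and film as a series resistance:
R_cast iron pipe wall = ln(23.6/21)/(2π×53.4×15.3) = 2.274×10^-5 K/W
R_evacuated perlite = ln(88.6/23.6)/(2π×0.00257×15.3) = 5.354 K/W
R_cellular glass = ln(128.6/88.6)/(2π×0.045×15.3) = 0.08613 K/W
R_total = 5.441 K/W
Q = ΔT/R_total = 189/5.441

Q ≈ 34.7 W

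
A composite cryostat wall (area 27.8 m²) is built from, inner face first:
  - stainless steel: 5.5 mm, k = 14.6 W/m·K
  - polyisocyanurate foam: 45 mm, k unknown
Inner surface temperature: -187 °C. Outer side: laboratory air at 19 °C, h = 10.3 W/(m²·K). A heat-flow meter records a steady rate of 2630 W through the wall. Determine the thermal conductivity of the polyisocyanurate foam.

k ≈ 0.0216 W/(m·K)

Thermal resistances in series:
R_stainless steel = L/(kA) = 0.0055/(14.6×27.8) = 1.355×10^-5 K/W
R_outer film = 1/(h_o·A) = 1/(10.3×27.8) = 0.003492 K/W
Sum of known resistances R_other = 0.003506 K/W
Total R = ΔT/Q = 206/2630 = 0.07833 K/W
R_polyisocyanurate foam = R_total − R_other = 0.07482 K/W
k = L/(R·A) = 0.045/(0.07482×27.8)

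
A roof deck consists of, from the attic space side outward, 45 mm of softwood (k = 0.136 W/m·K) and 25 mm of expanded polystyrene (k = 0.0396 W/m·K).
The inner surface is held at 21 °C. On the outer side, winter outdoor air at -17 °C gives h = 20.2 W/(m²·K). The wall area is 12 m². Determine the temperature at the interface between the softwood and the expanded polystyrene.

T ≈ 8.57 °C

Treating each layer as a thermal resistance in series:
R_softwood = L/(kA) = 0.045/(0.136×12) = 0.02757 K/W
R_expanded polystyrene = L/(kA) = 0.025/(0.0396×12) = 0.05261 K/W
R_outer film = 1/(h_o·A) = 1/(20.2×12) = 0.004125 K/W
R_total = 0.08431 K/W;  Q = ΔT/R_total = 38/0.08431 = 450.7 W
T_interface = T_inner − Q·ΣR(inner→interface) = 21 − 451×0.02757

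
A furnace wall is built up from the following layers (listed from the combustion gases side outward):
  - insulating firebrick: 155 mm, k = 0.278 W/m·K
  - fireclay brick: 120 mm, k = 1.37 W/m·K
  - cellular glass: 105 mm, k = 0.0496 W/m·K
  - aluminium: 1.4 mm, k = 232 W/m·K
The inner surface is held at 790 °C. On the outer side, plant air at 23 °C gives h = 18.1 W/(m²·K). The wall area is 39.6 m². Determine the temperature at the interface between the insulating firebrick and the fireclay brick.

Treating each layer as a thermal resistance in series:
R_insulating firebrick = L/(kA) = 0.155/(0.278×39.6) = 0.01408 K/W
R_fireclay brick = L/(kA) = 0.12/(1.37×39.6) = 0.002212 K/W
R_cellular glass = L/(kA) = 0.105/(0.0496×39.6) = 0.05346 K/W
R_aluminium = L/(kA) = 0.0014/(232×39.6) = 1.524×10^-7 K/W
R_outer film = 1/(h_o·A) = 1/(18.1×39.6) = 0.001395 K/W
R_total = 0.07114 K/W;  Q = ΔT/R_total = 767/0.07114 = 10780 W
T_interface = T_inner − Q·ΣR(inner→interface) = 790 − 10800×0.01408

T ≈ 638 °C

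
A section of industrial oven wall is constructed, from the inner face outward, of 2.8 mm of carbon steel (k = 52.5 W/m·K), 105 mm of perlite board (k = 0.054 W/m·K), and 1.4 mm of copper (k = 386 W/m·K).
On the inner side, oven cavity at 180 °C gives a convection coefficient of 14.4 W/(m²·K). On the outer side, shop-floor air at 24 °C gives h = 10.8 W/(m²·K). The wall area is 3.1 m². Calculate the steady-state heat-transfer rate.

Series thermal resistances:
R_inner film = 1/(h_i·A) = 1/(14.4×3.1) = 0.0224 K/W
R_carbon steel = L/(kA) = 0.0028/(52.5×3.1) = 1.72×10^-5 K/W
R_perlite board = L/(kA) = 0.105/(0.054×3.1) = 0.6272 K/W
R_copper = L/(kA) = 0.0014/(386×3.1) = 1.17×10^-6 K/W
R_outer film = 1/(h_o·A) = 1/(10.8×3.1) = 0.02987 K/W
R_total = 0.6795 K/W
Q = ΔT / R_total = 156 / 0.6795

Q ≈ 230 W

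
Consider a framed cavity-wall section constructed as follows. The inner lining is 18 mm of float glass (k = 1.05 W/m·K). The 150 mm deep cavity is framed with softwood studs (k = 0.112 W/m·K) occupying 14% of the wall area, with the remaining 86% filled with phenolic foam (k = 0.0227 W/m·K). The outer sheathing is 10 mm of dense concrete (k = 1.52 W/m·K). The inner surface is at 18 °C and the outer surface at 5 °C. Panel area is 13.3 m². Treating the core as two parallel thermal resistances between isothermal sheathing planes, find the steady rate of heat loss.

Sheathing layers in series; stud and cavity paths in parallel between them.
R_inner = 0.018/(1.05×13.3) = 0.001289 K/W
R_stud  = 0.15/(0.112×0.14×13.3) = 0.7193 K/W
R_cav   = 0.15/(0.0227×0.86×13.3) = 0.5777 K/W
1/R_core = 1/R_stud + 1/R_cav → R_core = 0.3204 K/W
R_outer = 0.01/(1.52×13.3) = 4.947×10^-4 K/W
R_total = 0.3222 K/W
Q = ΔT/R_total = 13/0.3222

Q ≈ 40.4 W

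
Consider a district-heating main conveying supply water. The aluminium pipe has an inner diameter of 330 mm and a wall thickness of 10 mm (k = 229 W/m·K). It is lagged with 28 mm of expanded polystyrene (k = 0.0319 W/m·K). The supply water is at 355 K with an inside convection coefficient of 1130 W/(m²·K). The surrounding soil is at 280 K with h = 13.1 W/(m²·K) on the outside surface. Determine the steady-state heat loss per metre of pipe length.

q′ ≈ 93.6 W/m

Cylindrical conduction, so R = ln(r₂/r₁)/(2πkL) per layer, in series:
R_inner film = 1/(h_i·2πr₁L) = 1/(1130×2π×0.165×1) = 8.536×10^-4 K/W
R_aluminium pipe wall = ln(175/165)/(2π×229×1) = 4.089×10^-5 K/W
R_expanded polystyrene = ln(203/175)/(2π×0.0319×1) = 0.7405 K/W
R_outer film = 1/(h_o·2πr_oL) = 1/(13.1×2π×0.203×1) = 0.05985 K/W
R_total = 0.8012 K/W
Q = ΔT/R_total = 75/0.8012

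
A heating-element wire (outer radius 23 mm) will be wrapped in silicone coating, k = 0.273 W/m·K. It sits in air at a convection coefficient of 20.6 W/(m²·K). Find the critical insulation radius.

For a cylinder r_cr = k/h = 0.273/20.6
r_cr = 13.3 mm; since the bare radius (23 mm) is above r_cr, any added insulation will reduce heat loss.

r_cr ≈ 13.3 mm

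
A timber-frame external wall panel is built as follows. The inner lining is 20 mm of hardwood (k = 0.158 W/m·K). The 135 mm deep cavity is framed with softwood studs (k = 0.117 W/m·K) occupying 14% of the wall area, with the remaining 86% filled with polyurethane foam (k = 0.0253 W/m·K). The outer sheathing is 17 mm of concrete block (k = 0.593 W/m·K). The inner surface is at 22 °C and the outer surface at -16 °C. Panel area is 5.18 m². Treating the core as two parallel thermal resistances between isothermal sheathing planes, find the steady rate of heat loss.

Sheathing layers in series; stud and cavity paths in parallel between them.
R_inner = 0.02/(0.158×5.18) = 0.02444 K/W
R_stud  = 0.135/(0.117×0.14×5.18) = 1.591 K/W
R_cav   = 0.135/(0.0253×0.86×5.18) = 1.198 K/W
1/R_core = 1/R_stud + 1/R_cav → R_core = 0.6834 K/W
R_outer = 0.017/(0.593×5.18) = 0.005534 K/W
R_total = 0.7133 K/W
Q = ΔT/R_total = 38/0.7133

Q ≈ 53.3 W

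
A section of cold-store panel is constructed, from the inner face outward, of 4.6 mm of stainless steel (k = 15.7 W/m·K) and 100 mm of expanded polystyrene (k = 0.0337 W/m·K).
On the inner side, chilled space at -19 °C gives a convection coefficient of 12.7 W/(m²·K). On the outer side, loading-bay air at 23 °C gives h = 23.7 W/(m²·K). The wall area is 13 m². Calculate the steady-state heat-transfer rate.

Q ≈ 177 W

Using the resistance-network approach (series):
R_inner film = 1/(h_i·A) = 1/(12.7×13) = 0.006057 K/W
R_stainless steel = L/(kA) = 0.0046/(15.7×13) = 2.254×10^-5 K/W
R_expanded polystyrene = L/(kA) = 0.1/(0.0337×13) = 0.2283 K/W
R_outer film = 1/(h_o·A) = 1/(23.7×13) = 0.003246 K/W
R_total = 0.2376 K/W
Q = ΔT / R_total = 42 / 0.2376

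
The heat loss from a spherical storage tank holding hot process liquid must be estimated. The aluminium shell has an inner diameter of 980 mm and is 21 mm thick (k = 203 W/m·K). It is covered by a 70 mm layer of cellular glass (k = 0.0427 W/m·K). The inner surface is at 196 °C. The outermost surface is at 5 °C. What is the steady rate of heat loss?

Q ≈ 435 W

Radial (spherical) resistances in series:
R_aluminium shell = (1/0.49 − 1/0.511)/(4π×203) = 3.288×10^-5 K/W
R_cellular glass = (1/0.511 − 1/0.581)/(4π×0.0427) = 0.4394 K/W
R_total = 0.4394 K/W
Q = ΔT/R_total = 191/0.4394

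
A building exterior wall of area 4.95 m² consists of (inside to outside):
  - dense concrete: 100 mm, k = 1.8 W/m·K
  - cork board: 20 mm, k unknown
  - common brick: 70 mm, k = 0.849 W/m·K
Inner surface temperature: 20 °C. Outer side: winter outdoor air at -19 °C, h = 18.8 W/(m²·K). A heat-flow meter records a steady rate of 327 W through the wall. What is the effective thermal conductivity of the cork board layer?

Using the resistance-network approach (series):
R_dense concrete = L/(kA) = 0.1/(1.8×4.95) = 0.01122 K/W
R_common brick = L/(kA) = 0.07/(0.849×4.95) = 0.01666 K/W
R_outer film = 1/(h_o·A) = 1/(18.8×4.95) = 0.01075 K/W
Sum of known resistances R_other = 0.03863 K/W
Total R = ΔT/Q = 39/327 = 0.1193 K/W
R_cork board = R_total − R_other = 0.08064 K/W
k = L/(R·A) = 0.02/(0.08064×4.95)

k ≈ 0.0501 W/(m·K)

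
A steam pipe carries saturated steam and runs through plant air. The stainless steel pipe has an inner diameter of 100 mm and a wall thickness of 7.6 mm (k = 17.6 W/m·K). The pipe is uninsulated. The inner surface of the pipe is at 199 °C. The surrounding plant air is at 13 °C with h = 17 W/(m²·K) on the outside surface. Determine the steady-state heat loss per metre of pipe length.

q′ ≈ 1140 W/m

Per-layer cylindrical resistances, series-summed:
R_stainless steel pipe wall = ln(57.6/50)/(2π×17.6×1) = 0.00128 K/W
R_outer film = 1/(h_o·2πr_oL) = 1/(17×2π×0.0576×1) = 0.1625 K/W
R_total = 0.1638 K/W
Q = ΔT/R_total = 186/0.1638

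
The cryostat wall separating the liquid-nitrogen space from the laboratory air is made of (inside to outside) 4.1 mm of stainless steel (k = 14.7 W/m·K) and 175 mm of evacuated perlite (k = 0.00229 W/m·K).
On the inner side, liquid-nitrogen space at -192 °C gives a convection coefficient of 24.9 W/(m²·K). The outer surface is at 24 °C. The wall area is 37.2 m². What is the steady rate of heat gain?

Q ≈ 105 W

Series thermal resistances:
R_inner film = 1/(h_i·A) = 1/(24.9×37.2) = 0.00108 K/W
R_stainless steel = L/(kA) = 0.0041/(14.7×37.2) = 7.498×10^-6 K/W
R_evacuated perlite = L/(kA) = 0.175/(0.00229×37.2) = 2.054 K/W
R_total = 2.055 K/W
Q = ΔT / R_total = 216 / 2.055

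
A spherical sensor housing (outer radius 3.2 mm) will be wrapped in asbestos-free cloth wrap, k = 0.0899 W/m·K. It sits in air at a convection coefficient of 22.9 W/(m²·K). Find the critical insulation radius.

For a sphere r_cr = 2k/h = 2×0.0899/22.9
r_cr = 7.85 mm; since the bare radius (3.2 mm) is below r_cr, adding a thin layer of insulation will *increase* heat loss.

r_cr ≈ 7.85 mm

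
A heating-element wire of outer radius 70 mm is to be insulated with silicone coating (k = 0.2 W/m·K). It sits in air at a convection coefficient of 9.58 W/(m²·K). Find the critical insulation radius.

r_cr ≈ 20.9 mm

For a cylinder r_cr = k/h = 0.2/9.58
r_cr = 20.9 mm; since the bare radius (70 mm) is above r_cr, any added insulation will reduce heat loss.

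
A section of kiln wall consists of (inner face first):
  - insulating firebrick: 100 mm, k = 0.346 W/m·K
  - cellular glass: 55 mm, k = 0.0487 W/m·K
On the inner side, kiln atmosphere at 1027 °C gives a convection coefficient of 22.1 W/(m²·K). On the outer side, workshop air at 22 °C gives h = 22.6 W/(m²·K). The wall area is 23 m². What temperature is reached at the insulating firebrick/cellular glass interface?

T ≈ 804 °C

Model the wall as resistances in series:
R_inner film = 1/(h_i·A) = 1/(22.1×23) = 0.001967 K/W
R_insulating firebrick = L/(kA) = 0.1/(0.346×23) = 0.01257 K/W
R_cellular glass = L/(kA) = 0.055/(0.0487×23) = 0.0491 K/W
R_outer film = 1/(h_o·A) = 1/(22.6×23) = 0.001924 K/W
R_total = 0.06556 K/W;  Q = ΔT/R_total = 1005/0.06556 = 15330 W
T_interface = T_inner − Q·ΣR(inner→interface) = 1027 − 15300×0.01453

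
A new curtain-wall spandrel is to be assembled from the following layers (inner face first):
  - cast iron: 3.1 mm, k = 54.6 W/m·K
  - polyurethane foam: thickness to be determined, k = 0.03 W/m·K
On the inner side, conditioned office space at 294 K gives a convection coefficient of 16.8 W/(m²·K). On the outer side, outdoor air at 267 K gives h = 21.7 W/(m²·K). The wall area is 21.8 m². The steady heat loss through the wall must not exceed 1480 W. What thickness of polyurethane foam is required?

Model the wall as resistances in series:
R_inner film = 1/(h_i·A) = 1/(16.8×21.8) = 0.00273 K/W
R_cast iron = L/(kA) = 0.0031/(54.6×21.8) = 2.604×10^-6 K/W
R_outer film = 1/(h_o·A) = 1/(21.7×21.8) = 0.002114 K/W
Sum of the known resistances R_other = 0.004847 K/W
Required total resistance R_tot = ΔT/Q_allow = 27/1480 = 0.01824 K/W
R_polyurethane foam = R_tot − R_other = 0.0134 K/W
L = R·k·A = 0.0134×0.03×21.8

L ≈ 8.76 mm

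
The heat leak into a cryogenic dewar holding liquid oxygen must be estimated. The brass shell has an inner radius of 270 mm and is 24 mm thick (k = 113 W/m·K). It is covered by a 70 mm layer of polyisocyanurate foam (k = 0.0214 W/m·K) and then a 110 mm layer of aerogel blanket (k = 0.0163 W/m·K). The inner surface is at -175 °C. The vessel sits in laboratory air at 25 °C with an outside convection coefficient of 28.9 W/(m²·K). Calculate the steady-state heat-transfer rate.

Each spherical layer contributes R = (1/r_i − 1/r_o)/(4πk):
R_brass shell = (1/0.27 − 1/0.294)/(4π×113) = 2.129×10^-4 K/W
R_polyisocyanurate foam = (1/0.294 − 1/0.364)/(4π×0.0214) = 2.432 K/W
R_aerogel blanket = (1/0.364 − 1/0.474)/(4π×0.0163) = 3.113 K/W
R_outer film = 1/(h·4πr_o²) = 1/(28.9×4π×0.474²) = 0.01226 K/W
R_total = 5.557 K/W
Q = ΔT/R_total = 200/5.557

Q ≈ 36 W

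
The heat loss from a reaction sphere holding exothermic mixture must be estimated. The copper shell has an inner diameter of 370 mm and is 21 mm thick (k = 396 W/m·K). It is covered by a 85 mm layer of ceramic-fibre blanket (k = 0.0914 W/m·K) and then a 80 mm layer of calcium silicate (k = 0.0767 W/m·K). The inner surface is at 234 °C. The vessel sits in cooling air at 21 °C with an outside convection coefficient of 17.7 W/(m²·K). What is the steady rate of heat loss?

Q ≈ 105 W

For a spherical shell R = (1/r₁ − 1/r₂)/(4πk); film R = 1/(h·4πr²). In series:
R_copper shell = (1/0.185 − 1/0.206)/(4π×396) = 1.107×10^-4 K/W
R_ceramic-fibre blanket = (1/0.206 − 1/0.291)/(4π×0.0914) = 1.235 K/W
R_calcium silicate = (1/0.291 − 1/0.371)/(4π×0.0767) = 0.7688 K/W
R_outer film = 1/(h·4πr_o²) = 1/(17.7×4π×0.371²) = 0.03266 K/W
R_total = 2.036 K/W
Q = ΔT/R_total = 213/2.036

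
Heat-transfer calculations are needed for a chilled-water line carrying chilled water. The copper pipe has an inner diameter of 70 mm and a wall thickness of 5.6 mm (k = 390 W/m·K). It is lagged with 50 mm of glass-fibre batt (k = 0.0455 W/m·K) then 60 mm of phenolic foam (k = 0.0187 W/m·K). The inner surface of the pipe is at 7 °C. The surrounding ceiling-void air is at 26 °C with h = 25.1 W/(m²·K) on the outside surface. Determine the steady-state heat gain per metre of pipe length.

q′ ≈ 2.65 W/m

Cylindrical conduction, so R = ln(r₂/r₁)/(2πkL) per layer, in series:
R_copper pipe wall = ln(40.6/35)/(2π×390×1) = 6.057×10^-5 K/W
R_glass-fibre batt = ln(90.6/40.6)/(2π×0.0455×1) = 2.808 K/W
R_phenolic foam = ln(150.6/90.6)/(2π×0.0187×1) = 4.325 K/W
R_outer film = 1/(h_o·2πr_oL) = 1/(25.1×2π×0.1506×1) = 0.0421 K/W
R_total = 7.175 K/W
Q = ΔT/R_total = 19/7.175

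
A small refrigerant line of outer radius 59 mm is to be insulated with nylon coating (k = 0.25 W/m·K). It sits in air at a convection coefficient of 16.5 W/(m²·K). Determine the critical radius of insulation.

For a cylinder r_cr = k/h = 0.25/16.5
r_cr = 15.2 mm; since the bare radius (59 mm) is above r_cr, any added insulation will reduce heat loss.

r_cr ≈ 15.2 mm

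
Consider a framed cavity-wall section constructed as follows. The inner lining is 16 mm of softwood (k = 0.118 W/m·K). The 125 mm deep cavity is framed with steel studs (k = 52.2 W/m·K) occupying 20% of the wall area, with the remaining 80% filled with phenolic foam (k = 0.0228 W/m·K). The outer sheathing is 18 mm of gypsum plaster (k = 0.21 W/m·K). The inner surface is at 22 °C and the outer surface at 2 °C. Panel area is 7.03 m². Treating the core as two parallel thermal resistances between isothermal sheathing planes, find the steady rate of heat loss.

Q ≈ 603 W

Sheathing layers in series; stud and cavity paths in parallel between them.
R_inner = 0.016/(0.118×7.03) = 0.01929 K/W
R_stud  = 0.125/(52.2×0.2×7.03) = 0.001703 K/W
R_cav   = 0.125/(0.0228×0.8×7.03) = 0.9748 K/W
1/R_core = 1/R_stud + 1/R_cav → R_core = 0.0017 K/W
R_outer = 0.018/(0.21×7.03) = 0.01219 K/W
R_total = 0.03318 K/W
Q = ΔT/R_total = 20/0.03318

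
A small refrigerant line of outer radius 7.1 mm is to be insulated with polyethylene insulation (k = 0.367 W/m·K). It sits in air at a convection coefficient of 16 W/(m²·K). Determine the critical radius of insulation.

For a cylinder r_cr = k/h = 0.367/16
r_cr = 22.9 mm; since the bare radius (7.1 mm) is below r_cr, adding a thin layer of insulation will *increase* heat loss.

r_cr ≈ 22.9 mm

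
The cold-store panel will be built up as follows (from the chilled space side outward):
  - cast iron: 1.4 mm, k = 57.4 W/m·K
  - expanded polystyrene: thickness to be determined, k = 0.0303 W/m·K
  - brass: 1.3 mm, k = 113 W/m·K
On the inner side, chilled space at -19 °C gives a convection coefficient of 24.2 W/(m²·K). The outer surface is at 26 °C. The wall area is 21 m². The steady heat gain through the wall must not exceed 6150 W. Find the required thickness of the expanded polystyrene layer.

Model the wall as resistances in series:
R_inner film = 1/(h_i·A) = 1/(24.2×21) = 0.001968 K/W
R_cast iron = L/(kA) = 0.0014/(57.4×21) = 1.161×10^-6 K/W
R_brass = L/(kA) = 0.0013/(113×21) = 5.478×10^-7 K/W
Sum of the known resistances R_other = 0.001969 K/W
Required total resistance R_tot = ΔT/Q_allow = 45/6150 = 0.007317 K/W
R_expanded polystyrene = R_tot − R_other = 0.005348 K/W
L = R·k·A = 0.005348×0.0303×21

L ≈ 3.4 mm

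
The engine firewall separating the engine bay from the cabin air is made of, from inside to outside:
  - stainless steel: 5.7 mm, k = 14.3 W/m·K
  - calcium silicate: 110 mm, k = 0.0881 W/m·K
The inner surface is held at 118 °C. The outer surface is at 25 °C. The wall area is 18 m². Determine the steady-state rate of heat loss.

Treating each layer as a thermal resistance in series:
R_stainless steel = L/(kA) = 0.0057/(14.3×18) = 2.214×10^-5 K/W
R_calcium silicate = L/(kA) = 0.11/(0.0881×18) = 0.06937 K/W
R_total = 0.06939 K/W
Q = ΔT / R_total = 93 / 0.06939

Q ≈ 1340 W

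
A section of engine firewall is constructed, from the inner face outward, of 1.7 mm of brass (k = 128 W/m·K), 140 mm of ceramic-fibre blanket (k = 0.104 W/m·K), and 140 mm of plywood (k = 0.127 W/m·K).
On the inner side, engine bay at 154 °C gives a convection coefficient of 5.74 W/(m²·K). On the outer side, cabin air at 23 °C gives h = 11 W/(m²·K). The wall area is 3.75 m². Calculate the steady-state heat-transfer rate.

Q ≈ 181 W

Treating each layer as a thermal resistance in series:
R_inner film = 1/(h_i·A) = 1/(5.74×3.75) = 0.04646 K/W
R_brass = L/(kA) = 0.0017/(128×3.75) = 3.542×10^-6 K/W
R_ceramic-fibre blanket = L/(kA) = 0.14/(0.104×3.75) = 0.359 K/W
R_plywood = L/(kA) = 0.14/(0.127×3.75) = 0.294 K/W
R_outer film = 1/(h_o·A) = 1/(11×3.75) = 0.02424 K/W
R_total = 0.7236 K/W
Q = ΔT / R_total = 131 / 0.7236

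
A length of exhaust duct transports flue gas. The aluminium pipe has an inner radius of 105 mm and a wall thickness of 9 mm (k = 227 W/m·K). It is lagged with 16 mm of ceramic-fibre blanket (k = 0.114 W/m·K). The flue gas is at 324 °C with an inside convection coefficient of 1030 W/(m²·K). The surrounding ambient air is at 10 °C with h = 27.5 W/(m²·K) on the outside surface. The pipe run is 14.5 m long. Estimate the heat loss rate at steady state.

Cylindrical conduction, so R = ln(r₂/r₁)/(2πkL) per layer, in series:
R_inner film = 1/(h_i·2πr₁L) = 1/(1030×2π×0.105×14.5) = 1.015×10^-4 K/W
R_aluminium pipe wall = ln(114/105)/(2π×227×14.5) = 3.976×10^-6 K/W
R_ceramic-fibre blanket = ln(130/114)/(2π×0.114×14.5) = 0.01265 K/W
R_outer film = 1/(h_o·2πr_oL) = 1/(27.5×2π×0.13×14.5) = 0.00307 K/W
R_total = 0.01582 K/W
Q = ΔT/R_total = 314/0.01582

Q ≈ 19800 W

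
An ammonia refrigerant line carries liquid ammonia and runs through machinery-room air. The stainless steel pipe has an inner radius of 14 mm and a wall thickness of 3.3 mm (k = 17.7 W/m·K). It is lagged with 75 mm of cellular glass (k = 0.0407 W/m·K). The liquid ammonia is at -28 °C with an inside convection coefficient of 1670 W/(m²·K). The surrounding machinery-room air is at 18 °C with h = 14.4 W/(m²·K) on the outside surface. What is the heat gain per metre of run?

q′ ≈ 6.89 W/m

Per-layer cylindrical resistances, series-summed:
R_inner film = 1/(h_i·2πr₁L) = 1/(1670×2π×0.014×1) = 0.006807 K/W
R_stainless steel pipe wall = ln(17.3/14)/(2π×17.7×1) = 0.001903 K/W
R_cellular glass = ln(92.3/17.3)/(2π×0.0407×1) = 6.547 K/W
R_outer film = 1/(h_o·2πr_oL) = 1/(14.4×2π×0.0923×1) = 0.1197 K/W
R_total = 6.676 K/W
Q = ΔT/R_total = 46/6.676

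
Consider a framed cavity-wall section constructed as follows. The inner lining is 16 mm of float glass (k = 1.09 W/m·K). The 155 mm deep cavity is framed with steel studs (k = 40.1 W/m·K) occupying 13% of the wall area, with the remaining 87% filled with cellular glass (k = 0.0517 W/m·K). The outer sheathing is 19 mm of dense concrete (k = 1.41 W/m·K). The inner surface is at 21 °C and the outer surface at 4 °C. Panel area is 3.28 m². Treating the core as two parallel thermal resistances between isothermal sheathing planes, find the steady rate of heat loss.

Sheathing layers in series; stud and cavity paths in parallel between them.
R_inner = 0.016/(1.09×3.28) = 0.004475 K/W
R_stud  = 0.155/(40.1×0.13×3.28) = 0.009065 K/W
R_cav   = 0.155/(0.0517×0.87×3.28) = 1.051 K/W
1/R_core = 1/R_stud + 1/R_cav → R_core = 0.008988 K/W
R_outer = 0.019/(1.41×3.28) = 0.004108 K/W
R_total = 0.01757 K/W
Q = ΔT/R_total = 17/0.01757

Q ≈ 967 W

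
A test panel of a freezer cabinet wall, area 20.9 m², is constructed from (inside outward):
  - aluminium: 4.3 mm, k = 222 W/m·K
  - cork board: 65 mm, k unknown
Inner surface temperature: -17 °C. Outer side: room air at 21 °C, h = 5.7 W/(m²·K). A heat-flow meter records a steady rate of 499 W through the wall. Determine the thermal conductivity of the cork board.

k ≈ 0.0459 W/(m·K)

Series thermal resistances:
R_aluminium = L/(kA) = 0.0043/(222×20.9) = 9.268×10^-7 K/W
R_outer film = 1/(h_o·A) = 1/(5.7×20.9) = 0.008394 K/W
Sum of known resistances R_other = 0.008395 K/W
Total R = ΔT/Q = 38/499 = 0.07615 K/W
R_cork board = R_total − R_other = 0.06776 K/W
k = L/(R·A) = 0.065/(0.06776×20.9)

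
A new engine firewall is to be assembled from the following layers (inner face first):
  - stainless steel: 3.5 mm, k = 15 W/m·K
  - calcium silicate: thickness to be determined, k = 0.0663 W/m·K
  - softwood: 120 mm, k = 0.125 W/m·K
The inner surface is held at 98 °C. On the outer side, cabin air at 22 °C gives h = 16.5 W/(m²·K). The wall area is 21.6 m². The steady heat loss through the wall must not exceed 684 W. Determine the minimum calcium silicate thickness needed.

Series thermal resistances:
R_stainless steel = L/(kA) = 0.0035/(15×21.6) = 1.08×10^-5 K/W
R_softwood = L/(kA) = 0.12/(0.125×21.6) = 0.04444 K/W
R_outer film = 1/(h_o·A) = 1/(16.5×21.6) = 0.002806 K/W
Sum of the known resistances R_other = 0.04726 K/W
Required total resistance R_tot = ΔT/Q_allow = 76/684 = 0.1111 K/W
R_calcium silicate = R_tot − R_other = 0.06385 K/W
L = R·k·A = 0.06385×0.0663×21.6

L ≈ 91.4 mm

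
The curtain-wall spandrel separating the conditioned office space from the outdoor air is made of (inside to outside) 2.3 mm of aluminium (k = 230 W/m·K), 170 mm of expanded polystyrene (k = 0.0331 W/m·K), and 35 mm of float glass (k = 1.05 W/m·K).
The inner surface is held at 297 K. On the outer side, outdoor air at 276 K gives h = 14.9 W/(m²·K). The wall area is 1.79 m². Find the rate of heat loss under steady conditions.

Treating each layer as a thermal resistance in series:
R_aluminium = L/(kA) = 0.0023/(230×1.79) = 5.587×10^-6 K/W
R_expanded polystyrene = L/(kA) = 0.17/(0.0331×1.79) = 2.869 K/W
R_float glass = L/(kA) = 0.035/(1.05×1.79) = 0.01862 K/W
R_outer film = 1/(h_o·A) = 1/(14.9×1.79) = 0.03749 K/W
R_total = 2.925 K/W
Q = ΔT / R_total = 21 / 2.925

Q ≈ 7.18 W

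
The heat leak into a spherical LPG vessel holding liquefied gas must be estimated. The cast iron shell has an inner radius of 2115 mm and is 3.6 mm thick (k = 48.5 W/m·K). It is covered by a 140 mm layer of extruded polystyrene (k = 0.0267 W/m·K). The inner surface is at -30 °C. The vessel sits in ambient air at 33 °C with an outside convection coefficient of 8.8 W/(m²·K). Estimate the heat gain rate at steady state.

Radial (spherical) resistances in series:
R_cast iron shell = (1/2.115 − 1/2.1186)/(4π×48.5) = 1.318×10^-6 K/W
R_extruded polystyrene = (1/2.1186 − 1/2.2586)/(4π×0.0267) = 0.0872 K/W
R_outer film = 1/(h·4πr_o²) = 1/(8.8×4π×2.2586²) = 0.001773 K/W
R_total = 0.08897 K/W
Q = ΔT/R_total = 63/0.08897

Q ≈ 708 W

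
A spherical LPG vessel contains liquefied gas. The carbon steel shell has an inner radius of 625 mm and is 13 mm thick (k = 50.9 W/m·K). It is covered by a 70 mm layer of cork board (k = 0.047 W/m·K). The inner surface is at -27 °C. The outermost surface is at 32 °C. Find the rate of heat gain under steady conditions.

Radial (spherical) resistances in series:
R_carbon steel shell = (1/0.625 − 1/0.638)/(4π×50.9) = 5.097×10^-5 K/W
R_cork board = (1/0.638 − 1/0.708)/(4π×0.047) = 0.2624 K/W
R_total = 0.2624 K/W
Q = ΔT/R_total = 59/0.2624

Q ≈ 225 W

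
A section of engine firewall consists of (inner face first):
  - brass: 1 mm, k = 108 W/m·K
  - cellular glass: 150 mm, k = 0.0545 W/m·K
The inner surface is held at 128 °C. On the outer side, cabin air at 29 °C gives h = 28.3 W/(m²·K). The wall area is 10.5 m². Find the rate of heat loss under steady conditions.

Q ≈ 373 W

Thermal resistances in series:
R_brass = L/(kA) = 0.001/(108×10.5) = 8.818×10^-7 K/W
R_cellular glass = L/(kA) = 0.15/(0.0545×10.5) = 0.2621 K/W
R_outer film = 1/(h_o·A) = 1/(28.3×10.5) = 0.003365 K/W
R_total = 0.2655 K/W
Q = ΔT / R_total = 99 / 0.2655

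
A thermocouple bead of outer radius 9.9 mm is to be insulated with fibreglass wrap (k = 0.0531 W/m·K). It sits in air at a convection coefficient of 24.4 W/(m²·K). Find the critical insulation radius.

r_cr ≈ 4.35 mm

For a sphere r_cr = 2k/h = 2×0.0531/24.4
r_cr = 4.35 mm; since the bare radius (9.9 mm) is above r_cr, any added insulation will reduce heat loss.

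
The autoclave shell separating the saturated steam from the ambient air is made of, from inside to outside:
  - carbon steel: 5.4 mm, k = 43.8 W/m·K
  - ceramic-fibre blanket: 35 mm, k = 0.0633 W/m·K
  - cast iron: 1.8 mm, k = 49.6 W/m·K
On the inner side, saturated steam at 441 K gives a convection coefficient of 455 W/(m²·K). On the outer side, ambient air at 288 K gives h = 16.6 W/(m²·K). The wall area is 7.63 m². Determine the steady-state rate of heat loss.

Using the resistance-network approach (series):
R_inner film = 1/(h_i·A) = 1/(455×7.63) = 2.88×10^-4 K/W
R_carbon steel = L/(kA) = 0.0054/(43.8×7.63) = 1.616×10^-5 K/W
R_ceramic-fibre blanket = L/(kA) = 0.035/(0.0633×7.63) = 0.07247 K/W
R_cast iron = L/(kA) = 0.0018/(49.6×7.63) = 4.756×10^-6 K/W
R_outer film = 1/(h_o·A) = 1/(16.6×7.63) = 0.007895 K/W
R_total = 0.08067 K/W
Q = ΔT / R_total = 153 / 0.08067

Q ≈ 1900 W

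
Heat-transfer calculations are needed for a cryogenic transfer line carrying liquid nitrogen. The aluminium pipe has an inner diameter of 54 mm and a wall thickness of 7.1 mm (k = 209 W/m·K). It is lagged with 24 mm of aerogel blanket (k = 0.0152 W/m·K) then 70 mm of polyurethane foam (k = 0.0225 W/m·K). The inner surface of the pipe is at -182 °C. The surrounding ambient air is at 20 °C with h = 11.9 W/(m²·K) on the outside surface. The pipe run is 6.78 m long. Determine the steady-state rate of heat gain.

Q ≈ 121 W

Per-layer cylindrical resistances, series-summed:
R_aluminium pipe wall = ln(34.1/27)/(2π×209×6.78) = 2.622×10^-5 K/W
R_aerogel blanket = ln(58.1/34.1)/(2π×0.0152×6.78) = 0.8229 K/W
R_polyurethane foam = ln(128.1/58.1)/(2π×0.0225×6.78) = 0.8249 K/W
R_outer film = 1/(h_o·2πr_oL) = 1/(11.9×2π×0.1281×6.78) = 0.0154 K/W
R_total = 1.663 K/W
Q = ΔT/R_total = 202/1.663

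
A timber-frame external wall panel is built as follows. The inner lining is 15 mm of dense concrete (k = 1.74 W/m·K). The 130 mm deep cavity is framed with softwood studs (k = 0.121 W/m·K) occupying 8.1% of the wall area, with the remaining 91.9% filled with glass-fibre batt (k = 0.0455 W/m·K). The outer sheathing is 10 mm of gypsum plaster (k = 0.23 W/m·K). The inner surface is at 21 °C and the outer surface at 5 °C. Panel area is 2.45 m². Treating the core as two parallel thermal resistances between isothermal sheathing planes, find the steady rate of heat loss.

Sheathing layers in series; stud and cavity paths in parallel between them.
R_inner = 0.015/(1.74×2.45) = 0.003519 K/W
R_stud  = 0.13/(0.121×0.081×2.45) = 5.414 K/W
R_cav   = 0.13/(0.0455×0.919×2.45) = 1.269 K/W
1/R_core = 1/R_stud + 1/R_cav → R_core = 1.028 K/W
R_outer = 0.01/(0.23×2.45) = 0.01775 K/W
R_total = 1.049 K/W
Q = ΔT/R_total = 16/1.049

Q ≈ 15.2 W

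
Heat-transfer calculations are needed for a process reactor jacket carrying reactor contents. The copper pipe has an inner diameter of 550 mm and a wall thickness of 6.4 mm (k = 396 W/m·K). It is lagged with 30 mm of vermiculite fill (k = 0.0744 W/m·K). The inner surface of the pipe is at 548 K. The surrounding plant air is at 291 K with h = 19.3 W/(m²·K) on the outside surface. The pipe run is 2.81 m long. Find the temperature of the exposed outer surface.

Cylindrical conduction, so R = ln(r₂/r₁)/(2πkL) per layer, in series:
R_copper pipe wall = ln(281.4/275)/(2π×396×2.81) = 3.29×10^-6 K/W
R_vermiculite fill = ln(311.4/281.4)/(2π×0.0744×2.81) = 0.07712 K/W
R_outer film = 1/(h_o·2πr_oL) = 1/(19.3×2π×0.3114×2.81) = 0.009424 K/W
R_total = 0.08655 K/W
Q = ΔT/R_total = 257/0.08655
Q = 2970 W
T_interface = T_inner − Q·ΣR(inner→interface) = 548 − 2970×0.07712

T ≈ 319 K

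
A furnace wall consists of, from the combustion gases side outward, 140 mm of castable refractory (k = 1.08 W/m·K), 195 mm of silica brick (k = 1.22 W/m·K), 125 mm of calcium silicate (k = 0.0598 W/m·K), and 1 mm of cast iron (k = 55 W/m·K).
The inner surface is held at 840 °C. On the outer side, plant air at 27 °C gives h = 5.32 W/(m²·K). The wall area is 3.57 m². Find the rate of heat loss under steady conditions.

Thermal resistances in series:
R_castable refractory = L/(kA) = 0.14/(1.08×3.57) = 0.03631 K/W
R_silica brick = L/(kA) = 0.195/(1.22×3.57) = 0.04477 K/W
R_calcium silicate = L/(kA) = 0.125/(0.0598×3.57) = 0.5855 K/W
R_cast iron = L/(kA) = 0.001/(55×3.57) = 5.093×10^-6 K/W
R_outer film = 1/(h_o·A) = 1/(5.32×3.57) = 0.05265 K/W
R_total = 0.7193 K/W
Q = ΔT / R_total = 813 / 0.7193

Q ≈ 1130 W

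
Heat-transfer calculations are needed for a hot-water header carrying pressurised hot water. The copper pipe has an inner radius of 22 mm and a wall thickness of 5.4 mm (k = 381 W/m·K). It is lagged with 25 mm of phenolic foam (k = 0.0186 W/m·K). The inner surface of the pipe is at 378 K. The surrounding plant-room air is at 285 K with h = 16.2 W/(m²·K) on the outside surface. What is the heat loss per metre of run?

q′ ≈ 16.2 W/m

Treating each annulus and film as a series resistance:
R_copper pipe wall = ln(27.4/22)/(2π×381×1) = 9.169×10^-5 K/W
R_phenolic foam = ln(52.4/27.4)/(2π×0.0186×1) = 5.548 K/W
R_outer film = 1/(h_o·2πr_oL) = 1/(16.2×2π×0.0524×1) = 0.1875 K/W
R_total = 5.735 K/W
Q = ΔT/R_total = 93/5.735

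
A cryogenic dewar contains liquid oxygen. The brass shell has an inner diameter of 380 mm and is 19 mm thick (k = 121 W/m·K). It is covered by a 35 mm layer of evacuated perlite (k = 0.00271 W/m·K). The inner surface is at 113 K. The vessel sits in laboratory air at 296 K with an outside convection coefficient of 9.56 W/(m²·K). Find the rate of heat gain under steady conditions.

For a spherical shell R = (1/r₁ − 1/r₂)/(4πk); film R = 1/(h·4πr²). In series:
R_brass shell = (1/0.19 − 1/0.209)/(4π×121) = 3.147×10^-4 K/W
R_evacuated perlite = (1/0.209 − 1/0.244)/(4π×0.00271) = 20.15 K/W
R_outer film = 1/(h·4πr_o²) = 1/(9.56×4π×0.244²) = 0.1398 K/W
R_total = 20.29 K/W
Q = ΔT/R_total = 183/20.29

Q ≈ 9.02 W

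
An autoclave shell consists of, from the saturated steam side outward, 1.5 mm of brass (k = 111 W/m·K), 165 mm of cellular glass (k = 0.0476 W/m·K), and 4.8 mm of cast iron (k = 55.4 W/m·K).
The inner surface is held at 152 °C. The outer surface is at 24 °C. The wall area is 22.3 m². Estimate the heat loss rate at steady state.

Treating each layer as a thermal resistance in series:
R_brass = L/(kA) = 0.0015/(111×22.3) = 6.06×10^-7 K/W
R_cellular glass = L/(kA) = 0.165/(0.0476×22.3) = 0.1554 K/W
R_cast iron = L/(kA) = 0.0048/(55.4×22.3) = 3.885×10^-6 K/W
R_total = 0.1554 K/W
Q = ΔT / R_total = 128 / 0.1554

Q ≈ 823 W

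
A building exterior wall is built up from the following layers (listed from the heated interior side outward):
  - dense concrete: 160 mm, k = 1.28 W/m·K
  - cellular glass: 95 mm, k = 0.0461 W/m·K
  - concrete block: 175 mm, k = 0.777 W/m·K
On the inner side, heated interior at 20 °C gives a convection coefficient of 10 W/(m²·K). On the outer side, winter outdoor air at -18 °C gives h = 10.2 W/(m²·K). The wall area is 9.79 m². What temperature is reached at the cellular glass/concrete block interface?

Thermal resistances in series:
R_inner film = 1/(h_i·A) = 1/(10×9.79) = 0.01021 K/W
R_dense concrete = L/(kA) = 0.16/(1.28×9.79) = 0.01277 K/W
R_cellular glass = L/(kA) = 0.095/(0.0461×9.79) = 0.2105 K/W
R_concrete block = L/(kA) = 0.175/(0.777×9.79) = 0.02301 K/W
R_outer film = 1/(h_o·A) = 1/(10.2×9.79) = 0.01001 K/W
R_total = 0.2665 K/W;  Q = ΔT/R_total = 38/0.2665 = 142.6 W
T_interface = T_inner − Q·ΣR(inner→interface) = 20 − 143×0.2335

T ≈ -13.3 °C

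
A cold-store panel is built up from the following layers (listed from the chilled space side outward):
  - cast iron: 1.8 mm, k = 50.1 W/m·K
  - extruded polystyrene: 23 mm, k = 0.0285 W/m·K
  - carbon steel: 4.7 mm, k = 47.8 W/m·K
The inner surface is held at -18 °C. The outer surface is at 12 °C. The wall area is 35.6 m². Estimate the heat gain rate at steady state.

Q ≈ 1320 W

Model the wall as resistances in series:
R_cast iron = L/(kA) = 0.0018/(50.1×35.6) = 1.009×10^-6 K/W
R_extruded polystyrene = L/(kA) = 0.023/(0.0285×35.6) = 0.02267 K/W
R_carbon steel = L/(kA) = 0.0047/(47.8×35.6) = 2.762×10^-6 K/W
R_total = 0.02267 K/W
Q = ΔT / R_total = 30 / 0.02267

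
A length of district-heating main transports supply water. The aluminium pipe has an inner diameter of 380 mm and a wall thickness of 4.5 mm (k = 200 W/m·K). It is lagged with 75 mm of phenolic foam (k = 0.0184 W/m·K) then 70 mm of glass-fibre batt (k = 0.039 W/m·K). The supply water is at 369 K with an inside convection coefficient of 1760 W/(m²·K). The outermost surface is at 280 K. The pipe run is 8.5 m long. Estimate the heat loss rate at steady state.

Q ≈ 201 W

For a radial system each layer contributes R = ln(r_out/r_in)/(2πkL); films add R = 1/(hA).
R_inner film = 1/(h_i·2πr₁L) = 1/(1760×2π×0.19×8.5) = 5.599×10^-5 K/W
R_aluminium pipe wall = ln(194.5/190)/(2π×200×8.5) = 2.191×10^-6 K/W
R_phenolic foam = ln(269.5/194.5)/(2π×0.0184×8.5) = 0.3319 K/W
R_glass-fibre batt = ln(339.5/269.5)/(2π×0.039×8.5) = 0.1109 K/W
R_total = 0.4428 K/W
Q = ΔT/R_total = 89/0.4428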